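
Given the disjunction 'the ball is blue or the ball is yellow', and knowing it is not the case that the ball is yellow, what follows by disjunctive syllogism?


Disjunctive syllogism: P ∨ Q, ¬P ⊢ Q
Disjunction: the ball is blue ∨ the ball is yellow
We know it is not the case that the ball is yellow.
By disjunctive syllogism, the other disjunct must be true.

The ball is blue


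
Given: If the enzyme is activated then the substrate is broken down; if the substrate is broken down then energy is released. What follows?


Hypothetical syllogism: P → Q, Q → R ⊢ P → R
Premise 1: the enzyme is activated → the substrate is broken down
Premise 2: the substrate is broken down → energy is released
Chain the implications: the middle term (the substrate is broken down) links the two.
Conclusion: If the enzyme is activated, then energy is released.

If the enzyme is activated, then energy is released.


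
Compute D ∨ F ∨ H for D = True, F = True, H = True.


D = True, F = True, H = True
Step 1: D ∨ F = True OR True = True
Step 2: True ∨ H = True OR True = True
OR is true when at least one operand is true.

True


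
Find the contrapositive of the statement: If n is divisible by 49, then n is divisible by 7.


Original: If n is divisible by 49, then n is divisible by 7
Contrapositive: If ¬Q, then ¬P
Negate Q: not (n is divisible by 7)
Negate P: not (n is divisible by 49)

If not (n is divisible by 7), then not (n is divisible by 49).


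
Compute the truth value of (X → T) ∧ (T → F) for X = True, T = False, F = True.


X = True, T = False, F = True
Step 1: X → T is false only when X=True and T=False. Result: False
Step 2: T → F is false only when T=True and F=False. Result: True
Step 3: False ∧ True = False

False


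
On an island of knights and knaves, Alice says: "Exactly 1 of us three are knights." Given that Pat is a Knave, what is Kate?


Alice claims exactly 1 knights among Alice, Pat, Kate.
Given: Pat is a Knave.

Case 1: Alice is a Knight (tells truth)
  Then exactly 1 of the three are knights.
  Counting Alice, Pat: 1 knight(s) so far. Need 0 more → Kate = Knave.
Case 2: Alice is a Knave (lies)
  Then the count is NOT 1.
  If Kate = Knight, count = 1 = 1 → claim would be true, contradicts lie.
  If Kate = Knave, count = 0 ≠ 1 → lie confirmed ✓

Kate is a Knave.

Knave


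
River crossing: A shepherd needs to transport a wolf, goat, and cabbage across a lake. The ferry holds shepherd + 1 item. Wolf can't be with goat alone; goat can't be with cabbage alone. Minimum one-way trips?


1. shepherd+goat → 2. shepherd ← 3. shepherd+wolf → 4. shepherd+goat ← 5. shepherd+cabbage → 6. shepherd ← 7. shepherd+goat →
Minimum trips = 7

7


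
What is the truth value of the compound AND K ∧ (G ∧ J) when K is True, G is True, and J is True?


K = True, G = True, J = True
Step 1: G ∧ J = True AND True = True
Step 2: K ∧ True = True AND True = True
AND is true only when ALL operands are true.

True


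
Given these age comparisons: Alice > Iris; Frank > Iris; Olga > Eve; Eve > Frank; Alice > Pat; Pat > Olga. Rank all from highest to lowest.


Constraints: Alice > Iris; Frank > Iris; Olga > Eve; Eve > Frank; Alice > Pat; Pat > Olga
Method: at each step, the next-highest is the one remaining person who never appears on the smaller side of a constraint between remaining people.
  Step 1: remaining {Pat, Alice, Iris, Frank, Eve, Olga}; on the smaller side: {Pat, Iris, Frank, Eve, Olga} → Alice is next (Alice > Iris; Alice > Pat).
  Step 2: remaining {Pat, Iris, Frank, Eve, Olga}; on the smaller side: {Iris, Frank, Eve, Olga} → Pat is next (Pat > Olga).
  Step 3: remaining {Iris, Frank, Eve, Olga}; on the smaller side: {Iris, Frank, Eve} → Olga is next (Olga > Eve).
  Step 4: remaining {Iris, Frank, Eve}; on the smaller side: {Iris, Frank} → Eve is next (Eve > Frank).
  Step 5: remaining {Iris, Frank}; on the smaller side: {Iris} → Frank is next (Frank > Iris).
  Step 6: only Iris remains → lowest.
Final ranking (highest to lowest):

Alice > Pat > Olga > Eve > Frank > Iris


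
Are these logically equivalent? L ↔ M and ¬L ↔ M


Expression 1: L ↔ M
Expression 2: ¬L ↔ M
Truth table (L M | Expr1 Expr2):
  T T |   T     F   ← differ
  T F |   F     T   ← differ
  F T |   F     T   ← differ
  F F |   T     F   ← differ
Counterexample: L=T, M=T gives Expr1 = T but Expr2 = F, so the expressions are NOT logically equivalent.

No


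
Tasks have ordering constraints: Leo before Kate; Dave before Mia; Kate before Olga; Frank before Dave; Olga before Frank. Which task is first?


Constraints: Leo before Kate; Dave before Mia; Kate before Olga; Frank before Dave; Olga before Frank
The first task can have nothing scheduled before it, so it must never appear on the right of a 'before'.
Tasks appearing after some 'before': Kate, Mia, Olga, Dave, Frank.
The only task not in that list is Leo → it is first.

Leo


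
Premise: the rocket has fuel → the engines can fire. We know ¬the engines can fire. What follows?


Modus tollens: P → Q, ¬Q ⊢ ¬P
P: the rocket has fuel
Q: the engines can fire
We have P → Q and Q is false.
By modus tollens, P must be false.

It is not the case that the rocket has fuel


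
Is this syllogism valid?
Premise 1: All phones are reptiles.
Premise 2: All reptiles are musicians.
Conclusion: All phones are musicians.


Premise 1: All phones are reptiles.
Premise 2: All reptiles are musicians.
Conclusion: All phones are musicians.
Barbara syllogism (AAA-1): All A are B, All B are C → All A are C.
Middle term (reptiles) distributed in premise 2.

Valid


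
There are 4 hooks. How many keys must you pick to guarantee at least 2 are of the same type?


Pigeonhole: to guarantee k in one of n categories, need (k-1)×n + 1.
k = 2, n = 4
Minimum = (2-1) × 4 + 1 = 1 × 4 + 1

5


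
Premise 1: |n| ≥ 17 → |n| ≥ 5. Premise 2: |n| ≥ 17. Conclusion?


Modus ponens: P → Q, P ⊢ Q
P: |n| ≥ 17
Q: |n| ≥ 5
We have P → Q and P is true.
By modus ponens, Q must be true.

|n| ≥ 5


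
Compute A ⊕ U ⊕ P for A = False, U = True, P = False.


A = False, U = True, P = False
Step 1: A ⊕ U = False XOR True = True
Step 2: True ⊕ P = True XOR False = True
XOR is true when an odd number of operands are true.

True


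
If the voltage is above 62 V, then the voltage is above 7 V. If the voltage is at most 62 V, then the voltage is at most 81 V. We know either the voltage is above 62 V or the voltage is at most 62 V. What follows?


Constructive dilemma: (P → Q) ∧ (R → S), P ∨ R ⊢ Q ∨ S
Premise 1: the voltage is above 62 V → the voltage is above 7 V
Premise 2: the voltage is at most 62 V → the voltage is at most 81 V
Premise 3: the voltage is above 62 V ∨ the voltage is at most 62 V
Case 1: Assuming the voltage is above 62 V, then by Premise 1, the voltage is above 7 V.
Case 2: Assuming the voltage is at most 62 V, then by Premise 2, the voltage is at most 81 V.
Since one of the voltage is above 62 V or the voltage is at most 62 V must hold, we get the voltage is above 7 V or the voltage is at most 81 V.

The voltage is above 7 V or the voltage is at most 81 V.


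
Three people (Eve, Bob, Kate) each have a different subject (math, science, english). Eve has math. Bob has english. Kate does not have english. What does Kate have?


From clues:
  Bob → english
  Eve → math
By elimination, Kate gets the remaining.

science


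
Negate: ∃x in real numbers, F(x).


Original: ∃x F(x)
Rule: ¬∀→∃, ¬∃→∀, negate predicate.
Negation: ∀x ¬F(x)

∀x ¬F(x)


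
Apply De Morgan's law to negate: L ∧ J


De Morgan's law: ¬(P ∧ Q) ≡ ¬P ∨ ¬Q
¬(L ∧ J) = ¬L ∨ ¬J

¬L ∨ ¬J


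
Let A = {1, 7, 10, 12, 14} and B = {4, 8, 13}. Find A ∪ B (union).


A = {1, 7, 10, 12, 14}
B = {4, 8, 13}
Operation: union
All elements combined: 1, 4, 7, 8, 10, 12, 13, 14

{1, 4, 7, 8, 10, 12, 13, 14}


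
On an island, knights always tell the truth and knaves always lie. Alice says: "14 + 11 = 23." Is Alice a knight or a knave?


Statement: "14 + 11 = 23."
Actual: 14 + 11 = 25
Claimed: 23
Statement is FALSE → Alice lies → Knave

Knave


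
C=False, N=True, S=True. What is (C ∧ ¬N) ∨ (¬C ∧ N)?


C = False, N = True, S = True
Expression: (C ∧ ¬N) ∨ (¬C ∧ N)
Step 1: ¬N = NOT True = False
Step 2: C ∧ ¬N = False AND False = False
Step 3: ¬C = NOT False = True
Step 4: ¬C ∧ N = True AND True = True
Step 5: (False) ∨ (True) = False OR True = True

True


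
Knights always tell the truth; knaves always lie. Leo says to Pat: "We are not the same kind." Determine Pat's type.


Leo says: "We are not the same kind."
Case 1: Leo is a Knight (truth-teller)
  Statement is true → they ARE different → Pat is a Knave
Case 2: Leo is a Knave (liar)
  Statement is false → they are NOT different → Pat is a Knave
In both cases, Pat is a Knave.

Knave


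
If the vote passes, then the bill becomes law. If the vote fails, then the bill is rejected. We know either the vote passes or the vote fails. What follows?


Constructive dilemma: (P → Q) ∧ (R → S), P ∨ R ⊢ Q ∨ S
Premise 1: the vote passes → the bill becomes law
Premise 2: the vote fails → the bill is rejected
Premise 3: the vote passes ∨ the vote fails
Case 1: Assuming the vote passes, then by Premise 1, the bill becomes law.
Case 2: Assuming the vote fails, then by Premise 2, the bill is rejected.
Since one of the vote passes or the vote fails must hold, we get the bill becomes law or the bill is rejected.

The bill becomes law or the bill is rejected.


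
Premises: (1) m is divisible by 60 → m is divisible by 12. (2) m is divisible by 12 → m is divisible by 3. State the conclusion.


Hypothetical syllogism: P → Q, Q → R ⊢ P → R
Premise 1: m is divisible by 60 → m is divisible by 12
Premise 2: m is divisible by 12 → m is divisible by 3
Chain the implications: the middle term (m is divisible by 12) links the two.
Conclusion: If m is divisible by 60, then m is divisible by 3.

If m is divisible by 60, then m is divisible by 3.


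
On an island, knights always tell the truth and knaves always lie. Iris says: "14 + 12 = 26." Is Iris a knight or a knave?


Statement: "14 + 12 = 26."
Actual: 14 + 12 = 26
Claimed: 26
Statement is TRUE → Iris tells the truth → Knight

Knight


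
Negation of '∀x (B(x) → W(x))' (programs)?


Original: ∀x (B(x) → W(x))
Rule: ¬∀→∃, ¬∃→∀, negate predicate.
Negation: ∃x (B(x) ∧ ¬W(x))

∃x (B(x) ∧ ¬W(x))


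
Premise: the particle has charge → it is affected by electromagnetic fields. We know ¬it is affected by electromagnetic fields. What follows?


Modus tollens: P → Q, ¬Q ⊢ ¬P
P: the particle has charge
Q: it is affected by electromagnetic fields
We have P → Q and Q is false.
By modus tollens, P must be false.

It is not the case that the particle has charge


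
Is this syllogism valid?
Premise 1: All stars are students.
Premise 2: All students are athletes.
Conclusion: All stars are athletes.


Premise 1: All stars are students.
Premise 2: All students are athletes.
Conclusion: All stars are athletes.
Barbara syllogism (AAA-1): All A are B, All B are C → All A are C.
Middle term (students) distributed in premise 2.

Valid


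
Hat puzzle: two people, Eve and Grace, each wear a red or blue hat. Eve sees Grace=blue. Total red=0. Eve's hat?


Total red = 0, Grace = blue
Red accounted for: 0
Remaining for Eve: 0
Eve's hat is blue.

blue


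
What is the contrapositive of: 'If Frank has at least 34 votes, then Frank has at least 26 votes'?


Original: If Frank has at least 34 votes, then Frank has at least 26 votes
Contrapositive: If ¬Q, then ¬P
Negate Q: not (Frank has at least 26 votes)
Negate P: not (Frank has at least 34 votes)

If not (Frank has at least 26 votes), then not (Frank has at least 34 votes).


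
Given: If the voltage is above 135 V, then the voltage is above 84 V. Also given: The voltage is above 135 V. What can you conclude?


Modus ponens: P → Q, P ⊢ Q
P: the voltage is above 135 V
Q: the voltage is above 84 V
We have P → Q and P is true.
By modus ponens, Q must be true.

The voltage is above 84 V


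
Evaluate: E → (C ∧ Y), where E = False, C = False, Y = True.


E = False, C = False, Y = True
Step 1: C ∧ Y = False AND True = False
Step 2: E → (False): false only when E=True and consequent=False.
Result: True

True


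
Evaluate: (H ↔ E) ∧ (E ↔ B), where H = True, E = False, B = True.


H = True, E = False, B = True
Step 1: H ↔ E is true when H and E have the same value. Result: False
Step 2: E ↔ B is true when E and B have the same value. Result: False
Step 3: False ∧ False = False

False


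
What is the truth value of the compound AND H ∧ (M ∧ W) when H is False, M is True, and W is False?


H = False, M = True, W = False
Step 1: M ∧ W = True AND False = False
Step 2: H ∧ False = False AND False = False
AND is true only when ALL operands are true.

False


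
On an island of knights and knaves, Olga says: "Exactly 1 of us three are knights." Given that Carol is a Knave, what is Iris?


Olga claims exactly 1 knights among Olga, Carol, Iris.
Given: Carol is a Knave.

Case 1: Olga is a Knight (tells truth)
  Then exactly 1 of the three are knights.
  Counting Olga, Carol: 1 knight(s) so far. Need 0 more → Iris = Knave.
Case 2: Olga is a Knave (lies)
  Then the count is NOT 1.
  If Iris = Knight, count = 1 = 1 → claim would be true, contradicts lie.
  If Iris = Knave, count = 0 ≠ 1 → lie confirmed ✓

Iris is a Knave.

Knave


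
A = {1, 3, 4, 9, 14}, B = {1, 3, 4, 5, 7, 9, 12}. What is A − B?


A = {1, 3, 4, 9, 14}
B = {1, 3, 4, 5, 7, 9, 12}
Operation: difference A − B
In A but not B: 14

{14}


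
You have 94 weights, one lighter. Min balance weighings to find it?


Each weighing has 3 outcomes (left heavy / balance / right heavy), so k weighings distinguish at most 3^k cases; splitting into three near-equal groups achieves this.
Need 3^k ≥ 94: 3^4 = 81 < 94 ≤ 3^5 = 243
k = ⌈log₃(94)⌉ = 5

5


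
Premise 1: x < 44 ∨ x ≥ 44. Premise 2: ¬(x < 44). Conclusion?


Disjunctive syllogism: P ∨ Q, ¬P ⊢ Q
Disjunction: x < 44 ∨ x ≥ 44
We know it is not the case that x < 44.
By disjunctive syllogism, the other disjunct must be true.

x ≥ 44


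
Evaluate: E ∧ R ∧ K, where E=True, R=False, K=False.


E = True, R = False, K = False
Expression: E ∧ R ∧ K
Step 1: E ∧ R = True AND False = False
Step 2: (False) ∧ K = False AND False = False

False


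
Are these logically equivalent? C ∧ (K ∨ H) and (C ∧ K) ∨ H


Expression 1: C ∧ (K ∨ H)
Expression 2: (C ∧ K) ∨ H
Truth table (C K H | Expr1 Expr2):
  T T T |   T     T
  T T F |   T     T
  T F T |   T     T
  T F F |   F     F
  F T T |   F     T   ← differ
  F T F |   F     F
  F F T |   F     T   ← differ
  F F F |   F     F
Counterexample: C=F, K=T, H=T gives Expr1 = F but Expr2 = T, so the expressions are NOT logically equivalent.

No


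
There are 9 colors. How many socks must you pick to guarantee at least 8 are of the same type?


Pigeonhole: to guarantee k in one of n categories, need (k-1)×n + 1.
k = 8, n = 9
Minimum = (8-1) × 9 + 1 = 7 × 9 + 1

64


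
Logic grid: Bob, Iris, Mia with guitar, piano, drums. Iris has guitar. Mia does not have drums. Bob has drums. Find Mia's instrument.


From clues:
  Bob → drums
  Iris → guitar
By elimination, Mia gets the remaining.

piano


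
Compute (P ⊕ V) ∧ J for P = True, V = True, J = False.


P = True, V = True, J = False
Step 1: P ⊕ V = True XOR True = False
Step 2: False ∧ J = False AND False = False
XOR true when exactly one of P,V is true; then AND with J.

False


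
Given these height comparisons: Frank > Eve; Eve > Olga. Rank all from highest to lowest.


Constraints: Frank > Eve; Eve > Olga
Method: at each step, the next-highest is the one remaining person who never appears on the smaller side of a constraint between remaining people.
  Step 1: remaining {Olga, Frank, Eve}; on the smaller side: {Olga, Eve} → Frank is next (Frank > Eve).
  Step 2: remaining {Olga, Eve}; on the smaller side: {Olga} → Eve is next (Eve > Olga).
  Step 3: only Olga remains → lowest.
Final ranking (highest to lowest):

Frank > Eve > Olga


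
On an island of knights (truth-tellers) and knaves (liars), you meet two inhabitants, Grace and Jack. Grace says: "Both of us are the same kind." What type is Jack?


Grace says: "Both of us are the same kind."
Case 1: Grace is a Knight (truth-teller)
  Statement is true → they ARE the same → Jack is also a Knight
Case 2: Grace is a Knave (liar)
  Statement is false → they are NOT the same → Jack is a Knight
In both cases, Jack is a Knight.

Knight


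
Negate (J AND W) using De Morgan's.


De Morgan's law: ¬(P ∧ Q) ≡ ¬P ∨ ¬Q
¬(J ∧ W) = ¬J ∨ ¬W

¬J ∨ ¬W


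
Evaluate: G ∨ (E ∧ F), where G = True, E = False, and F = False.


G = True, E = False, F = False
Step 1: E ∧ F = False AND False = False
Step 2: G ∨ False = True OR False = True
AND evaluated first (higher precedence); then OR applied.

True


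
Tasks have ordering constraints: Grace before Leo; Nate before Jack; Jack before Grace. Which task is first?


Constraints: Grace before Leo; Nate before Jack; Jack before Grace
The first task can have nothing scheduled before it, so it must never appear on the right of a 'before'.
Tasks appearing after some 'before': Leo, Jack, Grace.
The only task not in that list is Nate → it is first.

Nate


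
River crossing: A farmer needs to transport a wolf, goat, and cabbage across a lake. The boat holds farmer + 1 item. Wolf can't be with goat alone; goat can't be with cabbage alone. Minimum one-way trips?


1. farmer+goat → 2. farmer ← 3. farmer+wolf → 4. farmer+goat ← 5. farmer+cabbage → 6. farmer ← 7. farmer+goat →
Minimum trips = 7

7


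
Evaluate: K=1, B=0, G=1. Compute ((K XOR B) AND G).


K XOR B = 1^0 = 1
1 AND 1 = 1

1


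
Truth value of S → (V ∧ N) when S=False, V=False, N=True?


S = False, V = False, N = True
Expression: S → (V ∧ N)
Step 1: V ∧ N = False AND True = False
Step 2: S → (False) = False → False = True

True


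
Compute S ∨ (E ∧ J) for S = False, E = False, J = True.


S = False, E = False, J = True
Step 1: E ∧ J = False AND True = False
Step 2: S ∨ False = False OR False = False
AND evaluated first (higher precedence); then OR applied.

False


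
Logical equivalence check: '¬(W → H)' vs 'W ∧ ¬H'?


Expression 1: ¬(W → H)
Expression 2: W ∧ ¬H
Truth table (W H | Expr1 Expr2):
  T T |   F     F
  T F |   T     T
  F T |   F     F
  F F |   F     F
All 4 rows agree, so the expressions are logically equivalent.

Yes


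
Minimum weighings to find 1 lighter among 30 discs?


Each weighing has 3 outcomes (left heavy / balance / right heavy), so k weighings distinguish at most 3^k cases; splitting into three near-equal groups achieves this.
Need 3^k ≥ 30: 3^3 = 27 < 30 ≤ 3^4 = 81
k = ⌈log₃(30)⌉ = 4

4


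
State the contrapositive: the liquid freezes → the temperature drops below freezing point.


Original: If the liquid freezes, then the temperature drops below freezing point
Contrapositive: If ¬Q, then ¬P
Negate Q: not (the temperature drops below freezing point)
Negate P: not (the liquid freezes)

If not (the temperature drops below freezing point), then not (the liquid freezes).


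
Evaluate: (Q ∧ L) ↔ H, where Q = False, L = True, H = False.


Q = False, L = True, H = False
Step 1: Q ∧ L = False AND True = False
Step 2: (False) ↔ H: true when both sides have same truth value.
Result: False ↔ False = True

True


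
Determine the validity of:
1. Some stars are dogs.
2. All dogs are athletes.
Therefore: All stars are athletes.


Premise 1: Some stars are dogs.
Premise 2: All dogs are athletes.
Conclusion: All stars are athletes.
Fallacy: illicit minor. The minor term (stars) is distributed in the conclusion ('All stars ...') but undistributed in its premise ('Some stars are dogs' doesn't cover all stars).
Only 'Some stars are athletes' follows, not 'All'.

Invalid


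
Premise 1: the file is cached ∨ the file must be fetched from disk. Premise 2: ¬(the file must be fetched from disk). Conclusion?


Disjunctive syllogism: P ∨ Q, ¬P ⊢ Q
Disjunction: the file is cached ∨ the file must be fetched from disk
We know it is not the case that the file must be fetched from disk.
By disjunctive syllogism, the other disjunct must be true.

The file is cached


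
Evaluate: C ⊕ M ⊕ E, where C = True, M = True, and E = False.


C = True, M = True, E = False
Step 1: C ⊕ M = True XOR True = False
Step 2: False ⊕ E = False XOR False = False
XOR is true when an odd number of operands are true.

False


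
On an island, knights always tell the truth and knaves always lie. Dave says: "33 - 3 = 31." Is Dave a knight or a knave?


Statement: "33 - 3 = 31."
Actual: 33 - 3 = 30
Claimed: 31
Statement is FALSE → Dave lies → Knave

Knave


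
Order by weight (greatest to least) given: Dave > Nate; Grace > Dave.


Constraints: Dave > Nate; Grace > Dave
Method: at each step, the next-highest is the one remaining person who never appears on the smaller side of a constraint between remaining people.
  Step 1: remaining {Grace, Dave, Nate}; on the smaller side: {Dave, Nate} → Grace is next (Grace > Dave).
  Step 2: remaining {Dave, Nate}; on the smaller side: {Nate} → Dave is next (Dave > Nate).
  Step 3: only Nate remains → lowest.
Final ranking (highest to lowest):

Grace > Dave > Nate


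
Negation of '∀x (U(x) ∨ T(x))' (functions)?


Original: ∀x (U(x) ∨ T(x))
Rule: ¬∀→∃, ¬∃→∀, negate predicate.
Negation: ∃x (¬U(x) ∧ ¬T(x))

∃x (¬U(x) ∧ ¬T(x))


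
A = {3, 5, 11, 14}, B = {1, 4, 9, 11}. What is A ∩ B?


A = {3, 5, 11, 14}
B = {1, 4, 9, 11}
Operation: intersection
Elements in both: 11

{11}


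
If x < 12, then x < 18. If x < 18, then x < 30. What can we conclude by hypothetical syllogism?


Hypothetical syllogism: P → Q, Q → R ⊢ P → R
Premise 1: x < 12 → x < 18
Premise 2: x < 18 → x < 30
Chain the implications: the middle term (x < 18) links the two.
Conclusion: If x < 12, then x < 30.

If x < 12, then x < 30.


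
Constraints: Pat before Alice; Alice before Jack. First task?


Constraints: Pat before Alice; Alice before Jack
The first task can have nothing scheduled before it, so it must never appear on the right of a 'before'.
Tasks appearing after some 'before': Alice, Jack.
The only task not in that list is Pat → it is first.

Pat


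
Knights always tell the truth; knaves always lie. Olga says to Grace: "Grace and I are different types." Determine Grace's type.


Olga says: "Grace and I are different types."
Case 1: Olga is a Knight (truth-teller)
  Statement is true → they ARE different → Grace is a Knave
Case 2: Olga is a Knave (liar)
  Statement is false → they are NOT different → Grace is a Knave
In both cases, Grace is a Knave.

Knave


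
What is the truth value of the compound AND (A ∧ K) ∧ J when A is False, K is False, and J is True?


A = False, K = False, J = True
Step 1: A ∧ K = False AND False = False
Step 2: False ∧ J = False AND True = False
AND is true only when ALL operands are true.

False


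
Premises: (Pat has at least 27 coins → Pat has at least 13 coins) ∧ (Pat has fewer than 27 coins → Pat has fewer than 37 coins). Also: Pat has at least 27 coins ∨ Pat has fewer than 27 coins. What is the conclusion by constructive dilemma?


Constructive dilemma: (P → Q) ∧ (R → S), P ∨ R ⊢ Q ∨ S
Premise 1: Pat has at least 27 coins → Pat has at least 13 coins
Premise 2: Pat has fewer than 27 coins → Pat has fewer than 37 coins
Premise 3: Pat has at least 27 coins ∨ Pat has fewer than 27 coins
Case 1: Assuming Pat has at least 27 coins, then by Premise 1, Pat has at least 13 coins.
Case 2: Assuming Pat has fewer than 27 coins, then by Premise 2, Pat has fewer than 37 coins.
Since one of Pat has at least 27 coins or Pat has fewer than 27 coins must hold, we get Pat has at least 13 coins or Pat has fewer than 37 coins.

Pat has at least 13 coins or Pat has fewer than 37 coins.


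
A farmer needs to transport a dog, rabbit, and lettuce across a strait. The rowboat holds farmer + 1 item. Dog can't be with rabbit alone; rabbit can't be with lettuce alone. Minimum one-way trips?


1. farmer+rabbit → 2. farmer ← 3. farmer+dog → 4. farmer+rabbit ← 5. farmer+lettuce → 6. farmer ← 7. farmer+rabbit →
Minimum trips = 7

7


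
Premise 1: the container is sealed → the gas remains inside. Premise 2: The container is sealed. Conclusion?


Modus ponens: P → Q, P ⊢ Q
P: the container is sealed
Q: the gas remains inside
We have P → Q and P is true.
By modus ponens, Q must be true.

The gas remains inside


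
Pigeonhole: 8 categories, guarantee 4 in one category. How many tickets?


Pigeonhole: to guarantee k in one of n categories, need (k-1)×n + 1.
k = 4, n = 8
Minimum = (4-1) × 8 + 1 = 3 × 8 + 1

25


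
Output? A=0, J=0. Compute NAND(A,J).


A AND J = 0
NOT(0) = 1

1


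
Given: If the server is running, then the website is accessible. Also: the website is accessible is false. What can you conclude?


Modus tollens: P → Q, ¬Q ⊢ ¬P
P: the server is running
Q: the website is accessible
We have P → Q and Q is false.
By modus tollens, P must be false.

It is not the case that the server is running


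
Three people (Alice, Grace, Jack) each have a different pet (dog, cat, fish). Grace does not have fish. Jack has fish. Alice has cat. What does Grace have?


From clues:
  Jack → fish
  Alice → cat
By elimination, Grace gets the remaining.

dog


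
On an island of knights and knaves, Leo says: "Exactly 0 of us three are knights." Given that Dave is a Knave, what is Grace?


Leo claims exactly 0 knights among Leo, Dave, Grace.
Given: Dave is a Knave.

Case 1: Leo is a Knight (tells truth)
  Then exactly 0 of the three are knights.
  Counting Leo, Dave: 1 knight(s) so far. Need -1 more → impossible.
Case 2: Leo is a Knave (lies)
  Then the count is NOT 0.
  If Grace = Knave, count = 0 = 0 → claim would be true, contradicts lie.
  If Grace = Knight, count = 1 ≠ 0 → lie confirmed ✓

Grace is a Knight.

Knight


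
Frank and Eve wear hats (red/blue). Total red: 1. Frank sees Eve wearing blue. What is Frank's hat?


Total red = 1, Eve = blue
Red accounted for: 0
Remaining for Frank: 1
Frank's hat is red.

red


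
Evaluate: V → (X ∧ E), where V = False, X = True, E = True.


V = False, X = True, E = True
Step 1: X ∧ E = True AND True = True
Step 2: V → (True): false only when V=True and consequent=False.
Result: True

True


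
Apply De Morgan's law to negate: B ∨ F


De Morgan's law: ¬(P ∨ Q) ≡ ¬P ∧ ¬Q
¬(B ∨ F) = ¬B ∧ ¬F

¬B ∧ ¬F


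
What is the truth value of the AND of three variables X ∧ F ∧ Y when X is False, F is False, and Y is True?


X = False, F = False, Y = True
Step 1: X ∧ F = False AND False = False
Step 2: (False) ∧ Y = (False) AND True = False
AND is true only when ALL operands are true.

False


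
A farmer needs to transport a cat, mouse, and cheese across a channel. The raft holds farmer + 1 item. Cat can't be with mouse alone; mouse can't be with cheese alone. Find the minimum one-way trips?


1. farmer+mouse → 2. farmer ← 3. farmer+cat → 4. farmer+mouse ← 5. farmer+cheese → 6. farmer ← 7. farmer+mouse →
Minimum trips = 7

7


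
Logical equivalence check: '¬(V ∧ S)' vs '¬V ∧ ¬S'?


Expression 1: ¬(V ∧ S)
Expression 2: ¬V ∧ ¬S
Truth table (V S | Expr1 Expr2):
  T T |   F     F
  T F |   T     F   ← differ
  F T |   T     F   ← differ
  F F |   T     T
Counterexample: V=T, S=F gives Expr1 = T but Expr2 = F, so the expressions are NOT logically equivalent.

No


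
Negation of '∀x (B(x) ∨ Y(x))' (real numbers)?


Original: ∀x (B(x) ∨ Y(x))
Rule: ¬∀→∃, ¬∃→∀, negate predicate.
Negation: ∃x (¬B(x) ∧ ¬Y(x))

∃x (¬B(x) ∧ ¬Y(x))


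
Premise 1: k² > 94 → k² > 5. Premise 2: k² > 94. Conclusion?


Modus ponens: P → Q, P ⊢ Q
P: k² > 94
Q: k² > 5
We have P → Q and P is true.
By modus ponens, Q must be true.

k² > 5


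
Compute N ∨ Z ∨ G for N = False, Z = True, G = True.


N = False, Z = True, G = True
Step 1: N ∨ Z = False OR True = True
Step 2: True ∨ G = True OR True = True
OR is true when at least one operand is true.

True


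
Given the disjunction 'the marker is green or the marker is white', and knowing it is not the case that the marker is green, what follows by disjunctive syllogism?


Disjunctive syllogism: P ∨ Q, ¬P ⊢ Q
Disjunction: the marker is green ∨ the marker is white
We know it is not the case that the marker is green.
By disjunctive syllogism, the other disjunct must be true.

The marker is white


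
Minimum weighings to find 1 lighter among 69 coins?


Each weighing has 3 outcomes (left heavy / balance / right heavy), so k weighings distinguish at most 3^k cases; splitting into three near-equal groups achieves this.
Need 3^k ≥ 69: 3^3 = 27 < 69 ≤ 3^4 = 81
k = ⌈log₃(69)⌉ = 4

4


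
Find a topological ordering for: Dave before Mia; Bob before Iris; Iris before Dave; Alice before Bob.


Constraints: Dave before Mia; Bob before Iris; Iris before Dave; Alice before Bob
Method: repeatedly schedule the remaining task that has no remaining task required before it.
  Step 1: remaining {Iris, Alice, Bob, Dave, Mia}; every task except Alice still has a predecessor pending → schedule Alice.
  Step 2: remaining {Iris, Bob, Dave, Mia}; every task except Bob still has a predecessor pending → schedule Bob.
  Step 3: remaining {Iris, Dave, Mia}; every task except Iris still has a predecessor pending → schedule Iris.
  Step 4: remaining {Dave, Mia}; every task except Dave still has a predecessor pending → schedule Dave.
  Step 5: only Mia remains → schedule Mia.
Resulting order:

Alice → Bob → Iris → Dave → Mia


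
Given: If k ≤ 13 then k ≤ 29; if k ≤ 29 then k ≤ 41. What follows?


Hypothetical syllogism: P → Q, Q → R ⊢ P → R
Premise 1: k ≤ 13 → k ≤ 29
Premise 2: k ≤ 29 → k ≤ 41
Chain the implications: the middle term (k ≤ 29) links the two.
Conclusion: If k ≤ 13, then k ≤ 41.

If k ≤ 13, then k ≤ 41.


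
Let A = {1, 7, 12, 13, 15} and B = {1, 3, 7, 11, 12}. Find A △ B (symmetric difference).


A = {1, 7, 12, 13, 15}
B = {1, 3, 7, 11, 12}
Operation: symmetric difference
In A only: [13, 15], in B only: [3, 11]

{3, 11, 13, 15}


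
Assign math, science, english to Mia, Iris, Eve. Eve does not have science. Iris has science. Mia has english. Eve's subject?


From clues:
  Mia → english
  Iris → science
By elimination, Eve gets the remaining.

math


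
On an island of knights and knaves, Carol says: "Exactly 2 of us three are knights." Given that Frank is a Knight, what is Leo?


Carol claims exactly 2 knights among Carol, Frank, Leo.
Given: Frank is a Knight.

Case 1: Carol is a Knight (tells truth)
  Then exactly 2 of the three are knights.
  Counting Carol, Frank: 2 knight(s) so far. Need 0 more → Leo = Knave.
Case 2: Carol is a Knave (lies)
  Then the count is NOT 2.
  If Leo = Knight, count = 2 = 2 → claim would be true, contradicts lie.
  If Leo = Knave, count = 1 ≠ 2 → lie confirmed ✓

Leo is a Knave.

Knave


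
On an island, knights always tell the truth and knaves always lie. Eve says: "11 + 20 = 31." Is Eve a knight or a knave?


Statement: "11 + 20 = 31."
Actual: 11 + 20 = 31
Claimed: 31
Statement is TRUE → Eve tells the truth → Knight

Knight


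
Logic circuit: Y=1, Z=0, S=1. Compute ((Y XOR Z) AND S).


Y XOR Z = 1^0 = 1
1 AND 1 = 1

1


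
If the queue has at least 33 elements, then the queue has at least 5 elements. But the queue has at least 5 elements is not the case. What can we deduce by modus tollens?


Modus tollens: P → Q, ¬Q ⊢ ¬P
P: the queue has at least 33 elements
Q: the queue has at least 5 elements
We have P → Q and Q is false.
By modus tollens, P must be false.

It is not the case that the queue has at least 33 elements


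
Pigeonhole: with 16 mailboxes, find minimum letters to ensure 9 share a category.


Pigeonhole: to guarantee k in one of n categories, need (k-1)×n + 1.
k = 9, n = 16
Minimum = (9-1) × 16 + 1 = 8 × 16 + 1

129


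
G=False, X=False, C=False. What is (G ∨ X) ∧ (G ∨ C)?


G = False, X = False, C = False
Expression: (G ∨ X) ∧ (G ∨ C)
Step 1: G ∨ X = False OR False = False
Step 2: G ∨ C = False OR False = False
Step 3: (False) ∧ (False) = False AND False = False

False


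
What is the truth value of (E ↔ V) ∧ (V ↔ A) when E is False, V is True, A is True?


E = False, V = True, A = True
Step 1: E ↔ V is true when E and V have the same value. Result: False
Step 2: V ↔ A is true when V and A have the same value. Result: True
Step 3: False ∧ True = False

False


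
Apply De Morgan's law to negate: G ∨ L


De Morgan's law: ¬(P ∨ Q) ≡ ¬P ∧ ¬Q
¬(G ∨ L) = ¬G ∧ ¬L

¬G ∧ ¬L


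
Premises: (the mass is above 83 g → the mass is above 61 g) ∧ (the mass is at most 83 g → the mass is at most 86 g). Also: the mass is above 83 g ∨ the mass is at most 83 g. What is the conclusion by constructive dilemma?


Constructive dilemma: (P → Q) ∧ (R → S), P ∨ R ⊢ Q ∨ S
Premise 1: the mass is above 83 g → the mass is above 61 g
Premise 2: the mass is at most 83 g → the mass is at most 86 g
Premise 3: the mass is above 83 g ∨ the mass is at most 83 g
Case 1: Assuming the mass is above 83 g, then by Premise 1, the mass is above 61 g.
Case 2: Assuming the mass is at most 83 g, then by Premise 2, the mass is at most 86 g.
Since one of the mass is above 83 g or the mass is at most 83 g must hold, we get the mass is above 61 g or the mass is at most 86 g.

The mass is above 61 g or the mass is at most 86 g.


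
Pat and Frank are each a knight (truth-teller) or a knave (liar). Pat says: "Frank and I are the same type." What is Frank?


Pat says: "Frank and I are the same type."
Case 1: Pat is a Knight (truth-teller)
  Statement is true → they ARE the same → Frank is also a Knight
Case 2: Pat is a Knave (liar)
  Statement is false → they are NOT the same → Frank is a Knight
In both cases, Frank is a Knight.

Knight


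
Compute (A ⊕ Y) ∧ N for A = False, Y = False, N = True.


A = False, Y = False, N = True
Step 1: A ⊕ Y = False XOR False = False
Step 2: False ∧ N = False AND True = False
XOR true when exactly one of A,Y is true; then AND with N.

False


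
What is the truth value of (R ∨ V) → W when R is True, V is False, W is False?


R = True, V = False, W = False
Step 1: R ∨ V = True OR False = True
Step 2: (True) → W: false only when antecedent=True and W=False.
Result: False

False


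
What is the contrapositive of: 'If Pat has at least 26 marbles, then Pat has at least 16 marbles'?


Original: If Pat has at least 26 marbles, then Pat has at least 16 marbles
Contrapositive: If ¬Q, then ¬P
Negate Q: not (Pat has at least 16 marbles)
Negate P: not (Pat has at least 26 marbles)

If not (Pat has at least 16 marbles), then not (Pat has at least 26 marbles).


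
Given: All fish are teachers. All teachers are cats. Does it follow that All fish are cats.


Premise 1: All fish are teachers.
Premise 2: All teachers are cats.
Conclusion: All fish are cats.
Barbara syllogism (AAA-1): All A are B, All B are C → All A are C.
Middle term (teachers) distributed in premise 2.

Valid


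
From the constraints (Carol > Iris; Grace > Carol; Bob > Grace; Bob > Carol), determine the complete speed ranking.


Constraints: Carol > Iris; Grace > Carol; Bob > Grace; Bob > Carol
Method: at each step, the next-highest is the one remaining person who never appears on the smaller side of a constraint between remaining people.
  Step 1: remaining {Bob, Carol, Grace, Iris}; on the smaller side: {Carol, Grace, Iris} → Bob is next (Bob > Grace; Bob > Carol).
  Step 2: remaining {Carol, Grace, Iris}; on the smaller side: {Carol, Iris} → Grace is next (Grace > Carol).
  Step 3: remaining {Carol, Iris}; on the smaller side: {Iris} → Carol is next (Carol > Iris).
  Step 4: only Iris remains → lowest.
Final ranking (highest to lowest):

Bob > Grace > Carol > Iris


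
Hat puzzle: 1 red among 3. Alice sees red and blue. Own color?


Total red = 1, seen red = 1
Own red = 1 - 1 = 0
Alice's hat is blue.

blue


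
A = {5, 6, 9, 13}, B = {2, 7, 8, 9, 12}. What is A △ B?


A = {5, 6, 9, 13}
B = {2, 7, 8, 9, 12}
Operation: symmetric difference
In A only: [5, 6, 13], in B only: [2, 7, 8, 12]

{2, 5, 6, 7, 8, 12, 13}


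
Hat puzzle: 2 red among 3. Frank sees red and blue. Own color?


Total red = 2, seen red = 1
Own red = 2 - 1 = 1
Frank's hat is red.

red


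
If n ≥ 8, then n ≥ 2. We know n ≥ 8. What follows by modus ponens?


Modus ponens: P → Q, P ⊢ Q
P: n ≥ 8
Q: n ≥ 2
We have P → Q and P is true.
By modus ponens, Q must be true.

n ≥ 2


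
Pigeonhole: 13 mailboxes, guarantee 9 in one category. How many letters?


Pigeonhole: to guarantee k in one of n categories, need (k-1)×n + 1.
k = 9, n = 13
Minimum = (9-1) × 13 + 1 = 8 × 13 + 1

105


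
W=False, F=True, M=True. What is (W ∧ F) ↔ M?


W = False, F = True, M = True
Expression: (W ∧ F) ↔ M
Step 1: W ∧ F = False AND True = False
Step 2: (False) ↔ M = (False iff True) = False

False


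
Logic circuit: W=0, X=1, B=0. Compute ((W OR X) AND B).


W OR X = 0|1 = 1
1 AND 0 = 0

0


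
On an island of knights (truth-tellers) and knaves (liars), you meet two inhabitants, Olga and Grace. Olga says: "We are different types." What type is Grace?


Olga says: "We are different types."
Case 1: Olga is a Knight (truth-teller)
  Statement is true → they ARE different → Grace is a Knave
Case 2: Olga is a Knave (liar)
  Statement is false → they are NOT different → Grace is a Knave
In both cases, Grace is a Knave.

Knave


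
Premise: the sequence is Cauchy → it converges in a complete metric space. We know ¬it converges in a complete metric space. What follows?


Modus tollens: P → Q, ¬Q ⊢ ¬P
P: the sequence is Cauchy
Q: it converges in a complete metric space
We have P → Q and Q is false.
By modus tollens, P must be false.

It is not the case that the sequence is Cauchy


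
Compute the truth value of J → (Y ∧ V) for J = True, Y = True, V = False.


J = True, Y = True, V = False
Step 1: Y ∧ V = True AND False = False
Step 2: J → (False): false only when J=True and consequent=False.
Result: False

False


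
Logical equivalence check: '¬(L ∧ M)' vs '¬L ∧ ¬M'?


Expression 1: ¬(L ∧ M)
Expression 2: ¬L ∧ ¬M
Truth table (L M | Expr1 Expr2):
  T T |   F     F
  T F |   T     F   ← differ
  F T |   T     F   ← differ
  F F |   T     T
Counterexample: L=T, M=F gives Expr1 = T but Expr2 = F, so the expressions are NOT logically equivalent.

No


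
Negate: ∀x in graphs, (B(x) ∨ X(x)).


Original: ∀x (B(x) ∨ X(x))
Rule: ¬∀→∃, ¬∃→∀, negate predicate.
Negation: ∃x (¬B(x) ∧ ¬X(x))

∃x (¬B(x) ∧ ¬X(x))


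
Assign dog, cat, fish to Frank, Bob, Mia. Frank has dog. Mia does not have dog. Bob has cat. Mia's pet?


From clues:
  Frank → dog
  Bob → cat
By elimination, Mia gets the remaining.

fish
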